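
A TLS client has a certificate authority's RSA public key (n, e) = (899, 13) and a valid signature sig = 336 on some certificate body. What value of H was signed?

336

sig^13 mod 899 = 336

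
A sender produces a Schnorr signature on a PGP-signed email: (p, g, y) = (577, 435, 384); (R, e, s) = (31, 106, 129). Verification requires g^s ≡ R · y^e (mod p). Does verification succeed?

g^s mod p:
435^2 = 189225 ≡ 546
435^4 ≡ 546^2 = 298116 ≡ 384
435^8 ≡ 384^2 = 147456 ≡ 321
435^16 ≡ 321^2 = 103041 ≡ 335
435^32 ≡ 335^2 = 112225 ≡ 287
435^64 ≡ 287^2 = 82369 ≡ 435
435^128 ≡ 435^2 = 189225 ≡ 546
129 = 128 + 1, so 435^129 ≡ 546·435 ≡ 363 (mod 577)
R · y^e mod p:
384^2 = 147456 ≡ 321
384^4 ≡ 321^2 = 103041 ≡ 335
384^8 ≡ 335^2 = 112225 ≡ 287
384^16 ≡ 287^2 = 82369 ≡ 435
384^32 ≡ 435^2 = 189225 ≡ 546
384^64 ≡ 546^2 = 298116 ≡ 384
106 = 64 + 32 + 8 + 2, so 384^106 ≡ 384·546·287·321 ≡ 435 (mod 577)
31·435 = 13485 ≡ 214 (mod 577)
363 ≠ 214; the check fails.

fails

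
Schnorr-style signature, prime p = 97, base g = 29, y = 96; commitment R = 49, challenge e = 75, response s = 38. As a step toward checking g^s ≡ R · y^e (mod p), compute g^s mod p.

29^2 = 841 ≡ 65
29^4 ≡ 65^2 = 4225 ≡ 54
29^8 ≡ 54^2 = 2916 ≡ 6
29^16 ≡ 6^2 = 36
29^32 ≡ 36^2 = 1296 ≡ 35
38 = 32 + 4 + 2, so 29^38 ≡ 35·54·65 ≡ 48 (mod 97)

48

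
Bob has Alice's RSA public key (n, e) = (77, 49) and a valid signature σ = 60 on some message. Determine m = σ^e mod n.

Squares mod 77: σ^1≡60, σ^2≡58, σ^4≡53, σ^8≡37, σ^16≡60, σ^32≡58
49 = 32 + 16 + 1, so σ^49 ≡ 58·60·60 ≡ 53 (mod 77)

53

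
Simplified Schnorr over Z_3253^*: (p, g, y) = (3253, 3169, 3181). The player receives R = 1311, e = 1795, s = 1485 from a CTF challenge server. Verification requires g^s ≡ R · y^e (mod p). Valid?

no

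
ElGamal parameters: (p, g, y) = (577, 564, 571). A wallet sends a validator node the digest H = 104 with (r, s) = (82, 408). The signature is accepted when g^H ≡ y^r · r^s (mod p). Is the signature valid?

Left side g^H mod p:
564^104 mod 577 = 342
Right side y^r · r^s mod p:
571^82 mod 577 = 38
82^408 mod 577 = 9
38·9 = 342 ≡ 342 (mod 577)
342 ≡ 342 (mod 577), so the signature is genuine.

valid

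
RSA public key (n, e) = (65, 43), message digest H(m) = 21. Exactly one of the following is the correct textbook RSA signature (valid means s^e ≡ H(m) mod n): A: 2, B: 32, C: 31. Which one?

C

Candidate A: Squares mod 65: 2^1≡2, 2^2≡4, 2^4≡16, 2^8≡61, 2^16≡16, 2^32≡61; 43 = 32 + 8 + 2 + 1, so 2^43 ≡ 61·61·4·2 ≡ 63 (mod 65)
Candidate B: Squares mod 65: 32^1≡32, 32^2≡49, 32^4≡61, 32^8≡16, 32^16≡61, 32^32≡16; 43 = 32 + 8 + 2 + 1, so 32^43 ≡ 16·16·49·32 ≡ 33 (mod 65)
Candidate C: Squares mod 65: 31^1≡31, 31^2≡51, 31^4≡1, 31^8≡1, 31^16≡1, 31^32≡1; 43 = 32 + 8 + 2 + 1, so 31^43 ≡ 1·1·51·31 ≡ 21 (mod 65)
  → matches H(m) = 21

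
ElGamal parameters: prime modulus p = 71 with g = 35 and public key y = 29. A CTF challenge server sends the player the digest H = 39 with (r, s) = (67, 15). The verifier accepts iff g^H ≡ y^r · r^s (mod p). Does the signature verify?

verifies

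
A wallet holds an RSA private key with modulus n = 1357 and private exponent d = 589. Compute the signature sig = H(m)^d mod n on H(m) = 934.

(H(m))^2 ≡ 934^2 = 872356 ≡ 1162
(H(m))^4 ≡ 1162^2 = 1350244 ≡ 29
(H(m))^8 ≡ 29^2 = 841
(H(m))^16 ≡ 841^2 = 707281 ≡ 284
(H(m))^32 ≡ 284^2 = 80656 ≡ 593
(H(m))^64 ≡ 593^2 = 351649 ≡ 186
(H(m))^128 ≡ 186^2 = 34596 ≡ 671
(H(m))^256 ≡ 671^2 = 450241 ≡ 1074
(H(m))^512 ≡ 1074^2 = 1153476 ≡ 26
589 = 512 + 64 + 8 + 4 + 1, so (H(m))^589 ≡ 26·186·841·29·934 ≡ 204 (mod 1357)

204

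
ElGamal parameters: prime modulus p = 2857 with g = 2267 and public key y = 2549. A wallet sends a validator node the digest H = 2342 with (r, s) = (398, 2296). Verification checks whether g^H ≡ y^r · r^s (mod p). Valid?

no

Left side g^H mod p:
Squares mod 2857: 2267^1≡2267, 2267^2≡2403, 2267^4≡412, 2267^8≡1181, 2267^16≡545, 2267^32≡2754, 2267^64≡2038, 2267^128≡2223, 2267^256≡1976, 2267^512≡1914, 2267^1024≡722, 2267^2048≡1310
2342 = 2048 + 256 + 32 + 4 + 2, so 2267^2342 ≡ 1310·1976·2754·412·2403 ≡ 781 (mod 2857)
Right side y^r · r^s mod p:
Squares mod 2857: 2549^1≡2549, 2549^2≡583, 2549^4≡2763, 2549^8≡265, 2549^16≡1657, 2549^32≡72, 2549^64≡2327, 2549^128≡914, 2549^256≡1152
398 = 256 + 128 + 8 + 4 + 2, so 2549^398 ≡ 1152·914·265·2763·583 ≡ 721 (mod 2857)
Squares mod 2857: 398^1≡398, 398^2≡1269, 398^4≡1870, 398^8≡2789, 398^16≡1767, 398^32≡2445, 398^64≡1181, 398^128≡545, 398^256≡2754, 398^512≡2038, 398^1024≡2223, 398^2048≡1976
2296 = 2048 + 128 + 64 + 32 + 16 + 8, so 398^2296 ≡ 1976·545·1181·2445·1767·2789 ≡ 2825 (mod 2857)
721·2825 = 2036825 ≡ 2641 (mod 2857)
781 ≠ 2641, so verification fails.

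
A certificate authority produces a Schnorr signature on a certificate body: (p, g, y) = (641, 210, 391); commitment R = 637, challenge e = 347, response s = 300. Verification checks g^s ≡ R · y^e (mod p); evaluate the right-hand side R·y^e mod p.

64

391^2 = 152881 ≡ 323
391^4 ≡ 323^2 = 104329 ≡ 487
391^8 ≡ 487^2 = 237169 ≡ 640
391^16 ≡ 640^2 = 409600 ≡ 1
391^32 ≡ 1^2 = 1
391^64 ≡ 1^2 = 1
391^128 ≡ 1^2 = 1
391^256 ≡ 1^2 = 1
347 = 256 + 64 + 16 + 8 + 2 + 1, so 391^347 ≡ 1·1·1·640·323·391 ≡ 625 (mod 641)
R · y^e ≡ 637·625 = 398125 ≡ 64 (mod 641)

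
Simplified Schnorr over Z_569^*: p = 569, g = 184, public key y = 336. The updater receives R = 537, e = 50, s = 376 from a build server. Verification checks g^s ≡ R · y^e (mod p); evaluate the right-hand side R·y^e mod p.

497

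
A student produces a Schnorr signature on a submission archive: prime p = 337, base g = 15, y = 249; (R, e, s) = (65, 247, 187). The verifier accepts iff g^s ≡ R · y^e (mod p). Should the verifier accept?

g^s mod p:
15^2 = 225
15^4 ≡ 225^2 = 50625 ≡ 75
15^8 ≡ 75^2 = 5625 ≡ 233
15^16 ≡ 233^2 = 54289 ≡ 32
15^32 ≡ 32^2 = 1024 ≡ 13
15^64 ≡ 13^2 = 169
15^128 ≡ 169^2 = 28561 ≡ 253
187 = 128 + 32 + 16 + 8 + 2 + 1, so 15^187 ≡ 253·13·32·233·225·15 ≡ 177 (mod 337)
R · y^e mod p:
249^2 = 62001 ≡ 330
249^4 ≡ 330^2 = 108900 ≡ 49
249^8 ≡ 49^2 = 2401 ≡ 42
249^16 ≡ 42^2 = 1764 ≡ 79
249^32 ≡ 79^2 = 6241 ≡ 175
249^64 ≡ 175^2 = 30625 ≡ 295
249^128 ≡ 295^2 = 87025 ≡ 79
247 = 128 + 64 + 32 + 16 + 4 + 2 + 1, so 249^247 ≡ 79·295·175·79·49·330·249 ≡ 261 (mod 337)
65·261 = 16965 ≡ 115 (mod 337)
177 ≠ 115; the check fails.

reject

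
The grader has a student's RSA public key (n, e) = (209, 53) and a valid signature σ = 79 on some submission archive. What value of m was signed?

184

σ^2 ≡ 79^2 = 6241 ≡ 180
σ^4 ≡ 180^2 = 32400 ≡ 5
σ^8 ≡ 5^2 = 25
σ^16 ≡ 25^2 = 625 ≡ 207
σ^32 ≡ 207^2 = 42849 ≡ 4
53 = 32 + 16 + 4 + 1, so σ^53 ≡ 4·207·5·79 ≡ 184 (mod 209)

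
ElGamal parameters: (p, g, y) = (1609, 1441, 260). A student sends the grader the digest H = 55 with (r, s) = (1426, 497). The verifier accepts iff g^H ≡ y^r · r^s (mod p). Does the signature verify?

verifies

Left side g^H mod p:
1441^2 = 2076481 ≡ 871
1441^4 ≡ 871^2 = 758641 ≡ 802
1441^8 ≡ 802^2 = 643204 ≡ 1213
1441^16 ≡ 1213^2 = 1471369 ≡ 743
1441^32 ≡ 743^2 = 552049 ≡ 162
55 = 32 + 16 + 4 + 2 + 1, so 1441^55 ≡ 162·743·802·871·1441 ≡ 306 (mod 1609)
Right side y^r · r^s mod p:
260^2 = 67600 ≡ 22
260^4 ≡ 22^2 = 484
260^8 ≡ 484^2 = 234256 ≡ 951
260^16 ≡ 951^2 = 904401 ≡ 143
260^32 ≡ 143^2 = 20449 ≡ 1141
260^64 ≡ 1141^2 = 1301881 ≡ 200
260^128 ≡ 200^2 = 40000 ≡ 1384
260^256 ≡ 1384^2 = 1915456 ≡ 746
260^512 ≡ 746^2 = 556516 ≡ 1411
260^1024 ≡ 1411^2 = 1990921 ≡ 588
1426 = 1024 + 256 + 128 + 16 + 2, so 260^1426 ≡ 588·746·1384·143·22 ≡ 588 (mod 1609)
1426^2 = 2033476 ≡ 1309
1426^4 ≡ 1309^2 = 1713481 ≡ 1505
1426^8 ≡ 1505^2 = 2265025 ≡ 1162
1426^16 ≡ 1162^2 = 1350244 ≡ 293
1426^32 ≡ 293^2 = 85849 ≡ 572
1426^64 ≡ 572^2 = 327184 ≡ 557
1426^128 ≡ 557^2 = 310249 ≡ 1321
1426^256 ≡ 1321^2 = 1745041 ≡ 885
497 = 256 + 128 + 64 + 32 + 16 + 1, so 1426^497 ≡ 885·1321·557·572·293·1426 ≡ 608 (mod 1609)
588·608 = 357504 ≡ 306 (mod 1609)
306 ≡ 306 (mod 1609), so the signature is genuine.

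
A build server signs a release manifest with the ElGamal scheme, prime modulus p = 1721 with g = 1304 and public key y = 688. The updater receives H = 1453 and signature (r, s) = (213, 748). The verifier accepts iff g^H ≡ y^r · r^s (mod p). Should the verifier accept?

reject

Left side g^H mod p:
1304^2 = 1700416 ≡ 68
1304^4 ≡ 68^2 = 4624 ≡ 1182
1304^8 ≡ 1182^2 = 1397124 ≡ 1393
1304^16 ≡ 1393^2 = 1940449 ≡ 882
1304^32 ≡ 882^2 = 777924 ≡ 32
1304^64 ≡ 32^2 = 1024
1304^128 ≡ 1024^2 = 1048576 ≡ 487
1304^256 ≡ 487^2 = 237169 ≡ 1392
1304^512 ≡ 1392^2 = 1937664 ≡ 1539
1304^1024 ≡ 1539^2 = 2368521 ≡ 425
1453 = 1024 + 256 + 128 + 32 + 8 + 4 + 1, so 1304^1453 ≡ 425·1392·487·32·1393·1182·1304 ≡ 1266 (mod 1721)
Right side y^r · r^s mod p:
688^2 = 473344 ≡ 69
688^4 ≡ 69^2 = 4761 ≡ 1319
688^8 ≡ 1319^2 = 1739761 ≡ 1551
688^16 ≡ 1551^2 = 2405601 ≡ 1364
688^32 ≡ 1364^2 = 1860496 ≡ 95
688^64 ≡ 95^2 = 9025 ≡ 420
688^128 ≡ 420^2 = 176400 ≡ 858
213 = 128 + 64 + 16 + 4 + 1, so 688^213 ≡ 858·420·1364·1319·688 ≡ 1297 (mod 1721)
213^2 = 45369 ≡ 623
213^4 ≡ 623^2 = 388129 ≡ 904
213^8 ≡ 904^2 = 817216 ≡ 1462
213^16 ≡ 1462^2 = 2137444 ≡ 1683
213^32 ≡ 1683^2 = 2832489 ≡ 1444
213^64 ≡ 1444^2 = 2085136 ≡ 1005
213^128 ≡ 1005^2 = 1010025 ≡ 1519
213^256 ≡ 1519^2 = 2307361 ≡ 1221
213^512 ≡ 1221^2 = 1490841 ≡ 455
748 = 512 + 128 + 64 + 32 + 8 + 4, so 213^748 ≡ 455·1519·1005·1444·1462·904 ≡ 1210 (mod 1721)
1297·1210 = 1569370 ≡ 1539 (mod 1721)
1266 ≠ 1539, so verification fails.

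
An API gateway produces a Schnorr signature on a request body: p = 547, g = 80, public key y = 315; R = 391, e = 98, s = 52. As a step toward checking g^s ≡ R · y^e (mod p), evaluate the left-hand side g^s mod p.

304

80^52 mod 547 = 304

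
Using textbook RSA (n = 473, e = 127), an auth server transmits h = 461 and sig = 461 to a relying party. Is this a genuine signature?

sig^2 ≡ 461^2 = 212521 ≡ 144
sig^4 ≡ 144^2 = 20736 ≡ 397
sig^8 ≡ 397^2 = 157609 ≡ 100
sig^16 ≡ 100^2 = 10000 ≡ 67
sig^32 ≡ 67^2 = 4489 ≡ 232
sig^64 ≡ 232^2 = 53824 ≡ 375
127 = 64 + 32 + 16 + 8 + 4 + 2 + 1, so sig^127 ≡ 375·232·67·100·397·144·461 ≡ 461 (mod 473)
sig^127 mod 473 = 461 matches h.

genuine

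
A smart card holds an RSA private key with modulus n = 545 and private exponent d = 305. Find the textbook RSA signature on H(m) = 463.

(H(m))^2 ≡ 463^2 = 214369 ≡ 184
(H(m))^4 ≡ 184^2 = 33856 ≡ 66
(H(m))^8 ≡ 66^2 = 4356 ≡ 541
(H(m))^16 ≡ 541^2 = 292681 ≡ 16
(H(m))^32 ≡ 16^2 = 256
(H(m))^64 ≡ 256^2 = 65536 ≡ 136
(H(m))^128 ≡ 136^2 = 18496 ≡ 511
(H(m))^256 ≡ 511^2 = 261121 ≡ 66
305 = 256 + 32 + 16 + 1, so (H(m))^305 ≡ 66·256·16·463 ≡ 323 (mod 545)

323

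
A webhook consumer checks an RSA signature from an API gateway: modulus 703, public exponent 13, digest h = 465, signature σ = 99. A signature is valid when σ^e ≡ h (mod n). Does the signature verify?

σ^2 ≡ 99^2 = 9801 ≡ 662
σ^4 ≡ 662^2 = 438244 ≡ 275
σ^8 ≡ 275^2 = 75625 ≡ 404
13 = 8 + 4 + 1, so σ^13 ≡ 404·275·99 ≡ 465 (mod 703)
σ^13 mod 703 = 465 matches h.

verifies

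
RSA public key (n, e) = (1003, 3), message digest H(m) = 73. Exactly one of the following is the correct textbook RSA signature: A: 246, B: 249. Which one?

Candidate A: 246^2 = 60516 ≡ 336; 3 = 2 + 1, so 246^3 ≡ 336·246 ≡ 410 (mod 1003)
Candidate B: 249^2 = 62001 ≡ 818; 3 = 2 + 1, so 249^3 ≡ 818·249 ≡ 73 (mod 1003)
  → matches H(m) = 73

B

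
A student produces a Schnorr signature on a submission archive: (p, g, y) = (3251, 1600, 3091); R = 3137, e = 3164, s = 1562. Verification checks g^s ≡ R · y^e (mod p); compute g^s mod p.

2525

Squares mod 3251: 1600^1≡1600, 1600^2≡1463, 1600^4≡1211, 1600^8≡320, 1600^16≡1619, 1600^32≡855, 1600^64≡2801, 1600^128≡938, 1600^256≡2074, 1600^512≡403, 1600^1024≡3110
1562 = 1024 + 512 + 16 + 8 + 2, so 1600^1562 ≡ 3110·403·1619·320·1463 ≡ 2525 (mod 3251)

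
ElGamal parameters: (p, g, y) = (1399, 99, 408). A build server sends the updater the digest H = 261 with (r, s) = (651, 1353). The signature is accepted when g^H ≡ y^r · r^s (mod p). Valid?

yes

Left side g^H mod p:
99^261 mod 1399 = 1202
Right side y^r · r^s mod p:
408^651 mod 1399 = 1197
651^1353 mod 1399 = 465
1197·465 = 556605 ≡ 1202 (mod 1399)
1202 ≡ 1202 (mod 1399), so the signature is genuine.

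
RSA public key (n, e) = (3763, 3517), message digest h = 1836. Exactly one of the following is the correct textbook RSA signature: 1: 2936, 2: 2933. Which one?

Candidate 1: 2936^2 = 8620096 ≡ 2826; 2936^4 ≡ 2826^2 = 7986276 ≡ 1190; 2936^8 ≡ 1190^2 = 1416100 ≡ 1212; 2936^16 ≡ 1212^2 = 1468944 ≡ 1374; 2936^32 ≡ 1374^2 = 1887876 ≡ 2613; 2936^64 ≡ 2613^2 = 6827769 ≡ 1687; 2936^128 ≡ 1687^2 = 2845969 ≡ 1141; 2936^256 ≡ 1141^2 = 1301881 ≡ 3646; 2936^512 ≡ 3646^2 = 13293316 ≡ 2400; 2936^1024 ≡ 2400^2 = 5760000 ≡ 2610; 2936^2048 ≡ 2610^2 = 6812100 ≡ 1070; 3517 = 2048 + 1024 + 256 + 128 + 32 + 16 + 8 + 4 + 1, so 2936^3517 ≡ 1070·2610·3646·1141·2613·1374·1212·1190·2936 ≡ 3039 (mod 3763)
Candidate 2: 2933^2 = 8602489 ≡ 271; 2933^4 ≡ 271^2 = 73441 ≡ 1944; 2933^8 ≡ 1944^2 = 3779136 ≡ 1084; 2933^16 ≡ 1084^2 = 1175056 ≡ 1000; 2933^32 ≡ 1000^2 = 1000000 ≡ 2805; 2933^64 ≡ 2805^2 = 7868025 ≡ 3355; 2933^128 ≡ 3355^2 = 11256025 ≡ 892; 2933^256 ≡ 892^2 = 795664 ≡ 1671; 2933^512 ≡ 1671^2 = 2792241 ≡ 95; 2933^1024 ≡ 95^2 = 9025 ≡ 1499; 2933^2048 ≡ 1499^2 = 2247001 ≡ 490; 3517 = 2048 + 1024 + 256 + 128 + 32 + 16 + 8 + 4 + 1, so 2933^3517 ≡ 490·1499·1671·892·2805·1000·1084·1944·2933 ≡ 1836 (mod 3763)
  → matches h = 1836

2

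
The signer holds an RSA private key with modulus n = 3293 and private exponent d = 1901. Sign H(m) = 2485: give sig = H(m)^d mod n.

117

Squares mod 3293: (H(m))^1≡2485, (H(m))^2≡850, (H(m))^4≡1333, (H(m))^8≡1962, (H(m))^16≡3220, (H(m))^32≡2036, (H(m))^64≡2702, (H(m))^128≡223, (H(m))^256≡334, (H(m))^512≡2887, (H(m))^1024≡186
1901 = 1024 + 512 + 256 + 64 + 32 + 8 + 4 + 1, so (H(m))^1901 ≡ 186·2887·334·2702·2036·1962·1333·2485 ≡ 117 (mod 3293)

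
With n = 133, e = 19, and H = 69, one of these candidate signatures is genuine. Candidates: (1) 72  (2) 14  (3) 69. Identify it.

3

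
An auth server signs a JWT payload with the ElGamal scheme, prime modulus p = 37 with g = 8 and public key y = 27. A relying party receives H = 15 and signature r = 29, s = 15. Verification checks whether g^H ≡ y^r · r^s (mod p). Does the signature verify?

Left side g^H mod p:
Squares mod 37: 8^1≡8, 8^2≡27, 8^4≡26, 8^8≡10
15 = 8 + 4 + 2 + 1, so 8^15 ≡ 10·26·27·8 ≡ 31 (mod 37)
Right side y^r · r^s mod p:
Squares mod 37: 27^1≡27, 27^2≡26, 27^4≡10, 27^8≡26, 27^16≡10
29 = 16 + 8 + 4 + 1, so 27^29 ≡ 10·26·10·27 ≡ 11 (mod 37)
Squares mod 37: 29^1≡29, 29^2≡27, 29^4≡26, 29^8≡10
15 = 8 + 4 + 2 + 1, so 29^15 ≡ 10·26·27·29 ≡ 6 (mod 37)
11·6 = 66 ≡ 29 (mod 37)
31 ≠ 29, so verification fails.

does not verify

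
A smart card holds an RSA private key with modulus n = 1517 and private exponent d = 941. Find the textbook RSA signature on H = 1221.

1221

H^2 ≡ 1221^2 = 1490841 ≡ 1147
H^4 ≡ 1147^2 = 1315609 ≡ 370
H^8 ≡ 370^2 = 136900 ≡ 370
H^16 ≡ 370^2 = 136900 ≡ 370
H^32 ≡ 370^2 = 136900 ≡ 370
H^64 ≡ 370^2 = 136900 ≡ 370
H^128 ≡ 370^2 = 136900 ≡ 370
H^256 ≡ 370^2 = 136900 ≡ 370
H^512 ≡ 370^2 = 136900 ≡ 370
941 = 512 + 256 + 128 + 32 + 8 + 4 + 1, so H^941 ≡ 370·370·370·370·370·370·1221 ≡ 1221 (mod 1517)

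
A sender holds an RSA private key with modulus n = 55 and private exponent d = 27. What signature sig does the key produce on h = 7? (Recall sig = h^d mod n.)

28

h^2 ≡ 7^2 = 49
h^4 ≡ 49^2 = 2401 ≡ 36
h^8 ≡ 36^2 = 1296 ≡ 31
h^16 ≡ 31^2 = 961 ≡ 26
27 = 16 + 8 + 2 + 1, so h^27 ≡ 26·31·49·7 ≡ 28 (mod 55)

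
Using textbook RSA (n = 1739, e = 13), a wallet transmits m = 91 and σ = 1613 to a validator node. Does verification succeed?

Squares mod 1739: σ^1≡1613, σ^2≡225, σ^4≡194, σ^8≡1117
13 = 8 + 4 + 1, so σ^13 ≡ 1117·194·1613 ≡ 91 (mod 1739)
91 = m, so the signature checks out.

passes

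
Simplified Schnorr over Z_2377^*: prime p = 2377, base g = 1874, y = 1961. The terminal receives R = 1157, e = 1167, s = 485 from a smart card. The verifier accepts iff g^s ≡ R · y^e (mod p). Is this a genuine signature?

genuine

g^s mod p:
1874^2 = 3511876 ≡ 1047
1874^4 ≡ 1047^2 = 1096209 ≡ 412
1874^8 ≡ 412^2 = 169744 ≡ 977
1874^16 ≡ 977^2 = 954529 ≡ 1352
1874^32 ≡ 1352^2 = 1827904 ≡ 2368
1874^64 ≡ 2368^2 = 5607424 ≡ 81
1874^128 ≡ 81^2 = 6561 ≡ 1807
1874^256 ≡ 1807^2 = 3265249 ≡ 1628
485 = 256 + 128 + 64 + 32 + 4 + 1, so 1874^485 ≡ 1628·1807·81·2368·412·1874 ≡ 1144 (mod 2377)
R · y^e mod p:
1961^2 = 3845521 ≡ 1912
1961^4 ≡ 1912^2 = 3655744 ≡ 2295
1961^8 ≡ 2295^2 = 5267025 ≡ 1970
1961^16 ≡ 1970^2 = 3880900 ≡ 1636
1961^32 ≡ 1636^2 = 2676496 ≡ 2371
1961^64 ≡ 2371^2 = 5621641 ≡ 36
1961^128 ≡ 36^2 = 1296
1961^256 ≡ 1296^2 = 1679616 ≡ 1454
1961^512 ≡ 1454^2 = 2114116 ≡ 963
1961^1024 ≡ 963^2 = 927369 ≡ 339
1167 = 1024 + 128 + 8 + 4 + 2 + 1, so 1961^1167 ≡ 339·1296·1970·2295·1912·1961 ≡ 1737 (mod 2377)
1157·1737 = 2009709 ≡ 1144 (mod 2377)
1144 ≡ 1144 (mod 2377); signature holds.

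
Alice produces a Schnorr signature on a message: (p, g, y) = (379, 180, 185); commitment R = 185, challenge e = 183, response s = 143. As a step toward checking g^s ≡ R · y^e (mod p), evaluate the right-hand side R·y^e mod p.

339

185^2 = 34225 ≡ 115
185^4 ≡ 115^2 = 13225 ≡ 339
185^8 ≡ 339^2 = 114921 ≡ 84
185^16 ≡ 84^2 = 7056 ≡ 234
185^32 ≡ 234^2 = 54756 ≡ 180
185^64 ≡ 180^2 = 32400 ≡ 185
185^128 ≡ 185^2 = 34225 ≡ 115
183 = 128 + 32 + 16 + 4 + 2 + 1, so 185^183 ≡ 115·180·234·339·115·185 ≡ 51 (mod 379)
R · y^e ≡ 185·51 = 9435 ≡ 339 (mod 379)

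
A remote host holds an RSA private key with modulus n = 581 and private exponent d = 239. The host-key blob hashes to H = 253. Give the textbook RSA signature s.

H^239 mod 581 = 78

78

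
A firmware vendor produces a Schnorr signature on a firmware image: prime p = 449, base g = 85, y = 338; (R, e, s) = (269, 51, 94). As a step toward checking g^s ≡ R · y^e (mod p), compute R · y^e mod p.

87

338^2 = 114244 ≡ 198
338^4 ≡ 198^2 = 39204 ≡ 141
338^8 ≡ 141^2 = 19881 ≡ 125
338^16 ≡ 125^2 = 15625 ≡ 359
338^32 ≡ 359^2 = 128881 ≡ 18
51 = 32 + 16 + 2 + 1, so 338^51 ≡ 18·359·198·338 ≡ 7 (mod 449)
R · y^e ≡ 269·7 = 1883 ≡ 87 (mod 449)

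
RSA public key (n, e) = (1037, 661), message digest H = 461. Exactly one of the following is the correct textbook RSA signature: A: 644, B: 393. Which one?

A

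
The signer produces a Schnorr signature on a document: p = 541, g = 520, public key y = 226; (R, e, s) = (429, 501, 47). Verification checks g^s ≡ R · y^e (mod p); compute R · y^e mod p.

16

226^2 = 51076 ≡ 222
226^4 ≡ 222^2 = 49284 ≡ 53
226^8 ≡ 53^2 = 2809 ≡ 104
226^16 ≡ 104^2 = 10816 ≡ 537
226^32 ≡ 537^2 = 288369 ≡ 16
226^64 ≡ 16^2 = 256
226^128 ≡ 256^2 = 65536 ≡ 75
226^256 ≡ 75^2 = 5625 ≡ 215
501 = 256 + 128 + 64 + 32 + 16 + 4 + 1, so 226^501 ≡ 215·75·256·16·537·53·226 ≡ 309 (mod 541)
R · y^e ≡ 429·309 = 132561 ≡ 16 (mod 541)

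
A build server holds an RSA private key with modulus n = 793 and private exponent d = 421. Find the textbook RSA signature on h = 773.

773

h^2 ≡ 773^2 = 597529 ≡ 400
h^4 ≡ 400^2 = 160000 ≡ 607
h^8 ≡ 607^2 = 368449 ≡ 497
h^16 ≡ 497^2 = 247009 ≡ 386
h^32 ≡ 386^2 = 148996 ≡ 705
h^64 ≡ 705^2 = 497025 ≡ 607
h^128 ≡ 607^2 = 368449 ≡ 497
h^256 ≡ 497^2 = 247009 ≡ 386
421 = 256 + 128 + 32 + 4 + 1, so h^421 ≡ 386·497·705·607·773 ≡ 773 (mod 793)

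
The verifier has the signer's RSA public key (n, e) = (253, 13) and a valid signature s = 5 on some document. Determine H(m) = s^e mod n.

136

s^2 ≡ 5^2 = 25
s^4 ≡ 25^2 = 625 ≡ 119
s^8 ≡ 119^2 = 14161 ≡ 246
13 = 8 + 4 + 1, so s^13 ≡ 246·119·5 ≡ 136 (mod 253)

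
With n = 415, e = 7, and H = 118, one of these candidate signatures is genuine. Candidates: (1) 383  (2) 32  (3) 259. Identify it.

Candidate 1: Squares mod 415: 383^1≡383, 383^2≡194, 383^4≡286; 7 = 4 + 2 + 1, so 383^7 ≡ 286·194·383 ≡ 297 (mod 415)
Candidate 2: Squares mod 415: 32^1≡32, 32^2≡194, 32^4≡286; 7 = 4 + 2 + 1, so 32^7 ≡ 286·194·32 ≡ 118 (mod 415)
  → matches H = 118
Candidate 3: Squares mod 415: 259^1≡259, 259^2≡266, 259^4≡206; 7 = 4 + 2 + 1, so 259^7 ≡ 206·266·259 ≡ 409 (mod 415)

2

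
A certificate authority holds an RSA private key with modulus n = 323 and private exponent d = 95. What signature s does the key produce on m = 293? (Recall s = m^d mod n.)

183

m^2 ≡ 293^2 = 85849 ≡ 254
m^4 ≡ 254^2 = 64516 ≡ 239
m^8 ≡ 239^2 = 57121 ≡ 273
m^16 ≡ 273^2 = 74529 ≡ 239
m^32 ≡ 239^2 = 57121 ≡ 273
m^64 ≡ 273^2 = 74529 ≡ 239
95 = 64 + 16 + 8 + 4 + 2 + 1, so m^95 ≡ 239·239·273·239·254·293 ≡ 183 (mod 323)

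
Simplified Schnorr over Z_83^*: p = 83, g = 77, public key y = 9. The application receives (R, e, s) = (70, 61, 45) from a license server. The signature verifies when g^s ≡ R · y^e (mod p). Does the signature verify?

g^s mod p:
77^2 = 5929 ≡ 36
77^4 ≡ 36^2 = 1296 ≡ 51
77^8 ≡ 51^2 = 2601 ≡ 28
77^16 ≡ 28^2 = 784 ≡ 37
77^32 ≡ 37^2 = 1369 ≡ 41
45 = 32 + 8 + 4 + 1, so 77^45 ≡ 41·28·51·77 ≡ 51 (mod 83)
R · y^e mod p:
9^2 = 81
9^4 ≡ 81^2 = 6561 ≡ 4
9^8 ≡ 4^2 = 16
9^16 ≡ 16^2 = 256 ≡ 7
9^32 ≡ 7^2 = 49
61 = 32 + 16 + 8 + 4 + 1, so 9^61 ≡ 49·7·16·4·9 ≡ 28 (mod 83)
70·28 = 1960 ≡ 51 (mod 83)
51 ≡ 51 (mod 83); signature holds.

verifies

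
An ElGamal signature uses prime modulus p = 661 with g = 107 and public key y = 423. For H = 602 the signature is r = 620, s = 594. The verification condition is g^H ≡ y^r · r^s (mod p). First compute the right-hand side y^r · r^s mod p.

647

Squares mod 661: 423^1≡423, 423^2≡459, 423^4≡483, 423^8≡617, 423^16≡614, 423^32≡226, 423^64≡179, 423^128≡313, 423^256≡141, 423^512≡51
620 = 512 + 64 + 32 + 8 + 4, so 423^620 ≡ 51·179·226·617·483 ≡ 547 (mod 661)
Squares mod 661: 620^1≡620, 620^2≡359, 620^4≡647, 620^8≡196, 620^16≡78, 620^32≡135, 620^64≡378, 620^128≡108, 620^256≡427, 620^512≡554
594 = 512 + 64 + 16 + 2, so 620^594 ≡ 554·378·78·359 ≡ 406 (mod 661)
y^r · r^s ≡ 547·406 = 222082 ≡ 647 (mod 661)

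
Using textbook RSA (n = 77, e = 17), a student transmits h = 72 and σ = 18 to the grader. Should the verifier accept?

accept

σ^2 ≡ 18^2 = 324 ≡ 16
σ^4 ≡ 16^2 = 256 ≡ 25
σ^8 ≡ 25^2 = 625 ≡ 9
σ^16 ≡ 9^2 = 81 ≡ 4
17 = 16 + 1, so σ^17 ≡ 4·18 ≡ 72 (mod 77)
Since 72 equals the digest 72, verification succeeds.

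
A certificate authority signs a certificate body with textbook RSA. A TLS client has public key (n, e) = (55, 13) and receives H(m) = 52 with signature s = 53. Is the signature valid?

invalid

s^13 mod 55 = 3
s^13 mod 55 = 3, but H(m) = 52.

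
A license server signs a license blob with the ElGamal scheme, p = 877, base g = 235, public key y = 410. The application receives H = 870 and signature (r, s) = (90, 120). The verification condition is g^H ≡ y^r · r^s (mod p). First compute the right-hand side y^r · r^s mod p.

609

410^90 mod 877 = 498
90^120 mod 877 = 165
y^r · r^s ≡ 498·165 = 82170 ≡ 609 (mod 877)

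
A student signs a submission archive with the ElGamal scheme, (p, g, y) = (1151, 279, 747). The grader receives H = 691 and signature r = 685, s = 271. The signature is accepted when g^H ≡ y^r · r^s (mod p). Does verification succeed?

fails

Left side g^H mod p:
279^2 = 77841 ≡ 724
279^4 ≡ 724^2 = 524176 ≡ 471
279^8 ≡ 471^2 = 221841 ≡ 849
279^16 ≡ 849^2 = 720801 ≡ 275
279^32 ≡ 275^2 = 75625 ≡ 810
279^64 ≡ 810^2 = 656100 ≡ 30
279^128 ≡ 30^2 = 900
279^256 ≡ 900^2 = 810000 ≡ 847
279^512 ≡ 847^2 = 717409 ≡ 336
691 = 512 + 128 + 32 + 16 + 2 + 1, so 279^691 ≡ 336·900·810·275·724·279 ≡ 342 (mod 1151)
Right side y^r · r^s mod p:
747^2 = 558009 ≡ 925
747^4 ≡ 925^2 = 855625 ≡ 432
747^8 ≡ 432^2 = 186624 ≡ 162
747^16 ≡ 162^2 = 26244 ≡ 922
747^32 ≡ 922^2 = 850084 ≡ 646
747^64 ≡ 646^2 = 417316 ≡ 654
747^128 ≡ 654^2 = 427716 ≡ 695
747^256 ≡ 695^2 = 483025 ≡ 756
747^512 ≡ 756^2 = 571536 ≡ 640
685 = 512 + 128 + 32 + 8 + 4 + 1, so 747^685 ≡ 640·695·646·162·432·747 ≡ 348 (mod 1151)
685^2 = 469225 ≡ 768
685^4 ≡ 768^2 = 589824 ≡ 512
685^8 ≡ 512^2 = 262144 ≡ 867
685^16 ≡ 867^2 = 751689 ≡ 86
685^32 ≡ 86^2 = 7396 ≡ 490
685^64 ≡ 490^2 = 240100 ≡ 692
685^128 ≡ 692^2 = 478864 ≡ 48
685^256 ≡ 48^2 = 2304 ≡ 2
271 = 256 + 8 + 4 + 2 + 1, so 685^271 ≡ 2·867·512·768·685 ≡ 627 (mod 1151)
348·627 = 218196 ≡ 657 (mod 1151)
342 ≠ 657, so verification fails.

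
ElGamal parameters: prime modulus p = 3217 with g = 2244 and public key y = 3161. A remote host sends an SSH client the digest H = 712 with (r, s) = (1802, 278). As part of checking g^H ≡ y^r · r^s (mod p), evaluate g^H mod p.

3051

2244^2 = 5035536 ≡ 931
2244^4 ≡ 931^2 = 866761 ≡ 1388
2244^8 ≡ 1388^2 = 1926544 ≡ 2778
2244^16 ≡ 2778^2 = 7717284 ≡ 2918
2244^32 ≡ 2918^2 = 8514724 ≡ 2542
2244^64 ≡ 2542^2 = 6461764 ≡ 2028
2244^128 ≡ 2028^2 = 4112784 ≡ 1458
2244^256 ≡ 1458^2 = 2125764 ≡ 2544
2244^512 ≡ 2544^2 = 6471936 ≡ 2549
712 = 512 + 128 + 64 + 8, so 2244^712 ≡ 2549·1458·2028·2778 ≡ 3051 (mod 3217)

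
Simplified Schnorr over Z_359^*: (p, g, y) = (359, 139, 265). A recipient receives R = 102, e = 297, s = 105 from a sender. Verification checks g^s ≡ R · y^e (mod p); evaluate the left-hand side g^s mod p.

348

Squares mod 359: 139^1≡139, 139^2≡294, 139^4≡276, 139^8≡68, 139^16≡316, 139^32≡54, 139^64≡44
105 = 64 + 32 + 8 + 1, so 139^105 ≡ 44·54·68·139 ≡ 348 (mod 359)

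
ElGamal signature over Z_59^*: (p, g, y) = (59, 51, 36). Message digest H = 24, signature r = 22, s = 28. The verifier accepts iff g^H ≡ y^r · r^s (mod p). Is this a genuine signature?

genuine

Left side g^H mod p:
51^2 = 2601 ≡ 5
51^4 ≡ 5^2 = 25
51^8 ≡ 25^2 = 625 ≡ 35
51^16 ≡ 35^2 = 1225 ≡ 45
24 = 16 + 8, so 51^24 ≡ 45·35 ≡ 41 (mod 59)
Right side y^r · r^s mod p:
36^2 = 1296 ≡ 57
36^4 ≡ 57^2 = 3249 ≡ 4
36^8 ≡ 4^2 = 16
36^16 ≡ 16^2 = 256 ≡ 20
22 = 16 + 4 + 2, so 36^22 ≡ 20·4·57 ≡ 17 (mod 59)
22^2 = 484 ≡ 12
22^4 ≡ 12^2 = 144 ≡ 26
22^8 ≡ 26^2 = 676 ≡ 27
22^16 ≡ 27^2 = 729 ≡ 21
28 = 16 + 8 + 4, so 22^28 ≡ 21·27·26 ≡ 51 (mod 59)
17·51 = 867 ≡ 41 (mod 59)
41 ≡ 41 (mod 59), so the signature is genuine.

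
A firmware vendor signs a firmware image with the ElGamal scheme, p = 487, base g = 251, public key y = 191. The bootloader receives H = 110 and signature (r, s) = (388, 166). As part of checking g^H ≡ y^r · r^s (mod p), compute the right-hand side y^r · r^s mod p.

388

191^388 mod 487 = 482
388^166 mod 487 = 312
y^r · r^s ≡ 482·312 = 150384 ≡ 388 (mod 487)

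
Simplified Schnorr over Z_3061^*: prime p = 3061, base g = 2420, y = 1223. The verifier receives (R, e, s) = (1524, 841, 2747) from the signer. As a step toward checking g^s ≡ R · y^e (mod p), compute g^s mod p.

Squares mod 3061: 2420^1≡2420, 2420^2≡707, 2420^4≡906, 2420^8≡488, 2420^16≡2447, 2420^32≡493, 2420^64≡1230, 2420^128≡766, 2420^256≡2105, 2420^512≡1758, 2420^1024≡2015, 2420^2048≡1339
2747 = 2048 + 512 + 128 + 32 + 16 + 8 + 2 + 1, so 2420^2747 ≡ 1339·1758·766·493·2447·488·707·2420 ≡ 2370 (mod 3061)

2370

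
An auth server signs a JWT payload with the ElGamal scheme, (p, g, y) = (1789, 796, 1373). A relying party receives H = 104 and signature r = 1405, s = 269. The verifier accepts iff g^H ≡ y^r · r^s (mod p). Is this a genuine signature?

forged

Left side g^H mod p:
796^104 mod 1789 = 130
Right side y^r · r^s mod p:
1373^1405 mod 1789 = 16
1405^269 mod 1789 = 537
16·537 = 8592 ≡ 1436 (mod 1789)
130 ≠ 1436, so verification fails.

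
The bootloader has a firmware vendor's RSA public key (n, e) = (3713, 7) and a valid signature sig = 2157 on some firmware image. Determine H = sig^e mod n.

Squares mod 3713: sig^1≡2157, sig^2≡260, sig^4≡766
7 = 4 + 2 + 1, so sig^7 ≡ 766·260·2157 ≡ 1446 (mod 3713)

1446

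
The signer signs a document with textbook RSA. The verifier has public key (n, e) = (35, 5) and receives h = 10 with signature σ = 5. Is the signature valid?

σ^2 ≡ 5^2 = 25
σ^4 ≡ 25^2 = 625 ≡ 30
5 = 4 + 1, so σ^5 ≡ 30·5 ≡ 10 (mod 35)
Since 10 equals the digest 10, verification succeeds.

valid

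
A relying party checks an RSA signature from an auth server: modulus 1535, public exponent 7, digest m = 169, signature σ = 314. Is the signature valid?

valid

σ^7 mod 1535 = 169
σ^7 mod 1535 = 169 matches m.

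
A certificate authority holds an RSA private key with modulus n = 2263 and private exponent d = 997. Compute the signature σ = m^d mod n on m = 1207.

m^2 ≡ 1207^2 = 1456849 ≡ 1740
m^4 ≡ 1740^2 = 3027600 ≡ 1969
m^8 ≡ 1969^2 = 3876961 ≡ 442
m^16 ≡ 442^2 = 195364 ≡ 746
m^32 ≡ 746^2 = 556516 ≡ 2081
m^64 ≡ 2081^2 = 4330561 ≡ 1442
m^128 ≡ 1442^2 = 2079364 ≡ 1930
m^256 ≡ 1930^2 = 3724900 ≡ 2
m^512 ≡ 2^2 = 4
997 = 512 + 256 + 128 + 64 + 32 + 4 + 1, so m^997 ≡ 4·2·1930·1442·2081·1969·1207 ≡ 1081 (mod 2263)

1081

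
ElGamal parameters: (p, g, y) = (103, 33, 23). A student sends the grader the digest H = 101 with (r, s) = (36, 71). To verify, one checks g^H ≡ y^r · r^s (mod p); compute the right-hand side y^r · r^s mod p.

23^2 = 529 ≡ 14
23^4 ≡ 14^2 = 196 ≡ 93
23^8 ≡ 93^2 = 8649 ≡ 100
23^16 ≡ 100^2 = 10000 ≡ 9
23^32 ≡ 9^2 = 81
36 = 32 + 4, so 23^36 ≡ 81·93 ≡ 14 (mod 103)
36^2 = 1296 ≡ 60
36^4 ≡ 60^2 = 3600 ≡ 98
36^8 ≡ 98^2 = 9604 ≡ 25
36^16 ≡ 25^2 = 625 ≡ 7
36^32 ≡ 7^2 = 49
36^64 ≡ 49^2 = 2401 ≡ 32
71 = 64 + 4 + 2 + 1, so 36^71 ≡ 32·98·60·36 ≡ 68 (mod 103)
y^r · r^s ≡ 14·68 = 952 ≡ 25 (mod 103)

25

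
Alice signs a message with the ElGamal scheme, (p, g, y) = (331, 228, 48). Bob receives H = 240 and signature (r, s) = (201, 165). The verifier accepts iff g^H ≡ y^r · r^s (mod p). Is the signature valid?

valid

Left side g^H mod p:
228^240 mod 331 = 293
Right side y^r · r^s mod p:
48^201 mod 331 = 38
201^165 mod 331 = 330
38·330 = 12540 ≡ 293 (mod 331)
293 ≡ 293 (mod 331), so the signature is genuine.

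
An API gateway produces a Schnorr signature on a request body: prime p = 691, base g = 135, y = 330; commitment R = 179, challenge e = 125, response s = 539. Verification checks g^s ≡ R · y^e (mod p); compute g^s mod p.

552

135^2 = 18225 ≡ 259
135^4 ≡ 259^2 = 67081 ≡ 54
135^8 ≡ 54^2 = 2916 ≡ 152
135^16 ≡ 152^2 = 23104 ≡ 301
135^32 ≡ 301^2 = 90601 ≡ 80
135^64 ≡ 80^2 = 6400 ≡ 181
135^128 ≡ 181^2 = 32761 ≡ 284
135^256 ≡ 284^2 = 80656 ≡ 500
135^512 ≡ 500^2 = 250000 ≡ 549
539 = 512 + 16 + 8 + 2 + 1, so 135^539 ≡ 549·301·152·259·135 ≡ 552 (mod 691)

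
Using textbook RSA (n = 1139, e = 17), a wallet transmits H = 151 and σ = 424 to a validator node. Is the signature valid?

σ^2 ≡ 424^2 = 179776 ≡ 953
σ^4 ≡ 953^2 = 908209 ≡ 426
σ^8 ≡ 426^2 = 181476 ≡ 375
σ^16 ≡ 375^2 = 140625 ≡ 528
17 = 16 + 1, so σ^17 ≡ 528·424 ≡ 628 (mod 1139)
628 ≠ 151, so verification fails.

invalid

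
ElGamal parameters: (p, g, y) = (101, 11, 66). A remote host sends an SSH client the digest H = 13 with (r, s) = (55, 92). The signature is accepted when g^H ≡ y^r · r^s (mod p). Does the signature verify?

verifies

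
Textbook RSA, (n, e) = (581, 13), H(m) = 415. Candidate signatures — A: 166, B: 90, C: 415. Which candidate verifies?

C

Candidate A: Squares mod 581: 166^1≡166, 166^2≡249, 166^4≡415, 166^8≡249; 13 = 8 + 4 + 1, so 166^13 ≡ 249·415·166 ≡ 166 (mod 581)
Candidate B: Squares mod 581: 90^1≡90, 90^2≡547, 90^4≡575, 90^8≡36; 13 = 8 + 4 + 1, so 90^13 ≡ 36·575·90 ≡ 314 (mod 581)
Candidate C: Squares mod 581: 415^1≡415, 415^2≡249, 415^4≡415, 415^8≡249; 13 = 8 + 4 + 1, so 415^13 ≡ 249·415·415 ≡ 415 (mod 581)
  → matches H(m) = 415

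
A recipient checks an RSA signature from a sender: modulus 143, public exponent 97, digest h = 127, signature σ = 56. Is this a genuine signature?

forged

σ^2 ≡ 56^2 = 3136 ≡ 133
σ^4 ≡ 133^2 = 17689 ≡ 100
σ^8 ≡ 100^2 = 10000 ≡ 133
σ^16 ≡ 133^2 = 17689 ≡ 100
σ^32 ≡ 100^2 = 10000 ≡ 133
σ^64 ≡ 133^2 = 17689 ≡ 100
97 = 64 + 32 + 1, so σ^97 ≡ 100·133·56 ≡ 56 (mod 143)
56 ≠ 127, so verification fails.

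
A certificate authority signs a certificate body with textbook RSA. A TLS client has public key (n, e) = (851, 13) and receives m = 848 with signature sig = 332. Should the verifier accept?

reject

sig^2 ≡ 332^2 = 110224 ≡ 445
sig^4 ≡ 445^2 = 198025 ≡ 593
sig^8 ≡ 593^2 = 351649 ≡ 186
13 = 8 + 4 + 1, so sig^13 ≡ 186·593·332 ≡ 406 (mod 851)
sig^13 mod 851 = 406, but m = 848.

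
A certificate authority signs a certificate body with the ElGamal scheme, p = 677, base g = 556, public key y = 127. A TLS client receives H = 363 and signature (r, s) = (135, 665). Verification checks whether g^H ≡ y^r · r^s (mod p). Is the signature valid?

Left side g^H mod p:
556^363 mod 677 = 232
Right side y^r · r^s mod p:
127^135 mod 677 = 148
135^665 mod 677 = 348
148·348 = 51504 ≡ 52 (mod 677)
232 ≠ 52, so verification fails.

invalid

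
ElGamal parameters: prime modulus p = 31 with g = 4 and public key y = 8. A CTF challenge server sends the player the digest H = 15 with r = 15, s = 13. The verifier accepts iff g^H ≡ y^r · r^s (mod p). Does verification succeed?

fails

Left side g^H mod p:
4^2 = 16
4^4 ≡ 16^2 = 256 ≡ 8
4^8 ≡ 8^2 = 64 ≡ 2
15 = 8 + 4 + 2 + 1, so 4^15 ≡ 2·8·16·4 ≡ 1 (mod 31)
Right side y^r · r^s mod p:
8^2 = 64 ≡ 2
8^4 ≡ 2^2 = 4
8^8 ≡ 4^2 = 16
15 = 8 + 4 + 2 + 1, so 8^15 ≡ 16·4·2·8 ≡ 1 (mod 31)
15^2 = 225 ≡ 8
15^4 ≡ 8^2 = 64 ≡ 2
15^8 ≡ 2^2 = 4
13 = 8 + 4 + 1, so 15^13 ≡ 4·2·15 ≡ 27 (mod 31)
1·27 = 27 ≡ 27 (mod 31)
1 ≠ 27, so verification fails.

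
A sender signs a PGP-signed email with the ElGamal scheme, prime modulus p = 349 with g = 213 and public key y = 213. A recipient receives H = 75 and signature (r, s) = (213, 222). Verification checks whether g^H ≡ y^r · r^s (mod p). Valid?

yes

Left side g^H mod p:
213^2 = 45369 ≡ 348
213^4 ≡ 348^2 = 121104 ≡ 1
213^8 ≡ 1^2 = 1
213^16 ≡ 1^2 = 1
213^32 ≡ 1^2 = 1
213^64 ≡ 1^2 = 1
75 = 64 + 8 + 2 + 1, so 213^75 ≡ 1·1·348·213 ≡ 136 (mod 349)
Right side y^r · r^s mod p:
213^2 = 45369 ≡ 348
213^4 ≡ 348^2 = 121104 ≡ 1
213^8 ≡ 1^2 = 1
213^16 ≡ 1^2 = 1
213^32 ≡ 1^2 = 1
213^64 ≡ 1^2 = 1
213^128 ≡ 1^2 = 1
213 = 128 + 64 + 16 + 4 + 1, so 213^213 ≡ 1·1·1·1·213 ≡ 213 (mod 349)
213^2 = 45369 ≡ 348
213^4 ≡ 348^2 = 121104 ≡ 1
213^8 ≡ 1^2 = 1
213^16 ≡ 1^2 = 1
213^32 ≡ 1^2 = 1
213^64 ≡ 1^2 = 1
213^128 ≡ 1^2 = 1
222 = 128 + 64 + 16 + 8 + 4 + 2, so 213^222 ≡ 1·1·1·1·1·348 ≡ 348 (mod 349)
213·348 = 74124 ≡ 136 (mod 349)
136 ≡ 136 (mod 349), so the signature is genuine.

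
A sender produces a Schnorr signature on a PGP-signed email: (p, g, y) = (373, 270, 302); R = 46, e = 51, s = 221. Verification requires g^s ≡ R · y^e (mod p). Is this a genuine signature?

genuine

g^s mod p:
Squares mod 373: 270^1≡270, 270^2≡165, 270^4≡369, 270^8≡16, 270^16≡256, 270^32≡261, 270^64≡235, 270^128≡21
221 = 128 + 64 + 16 + 8 + 4 + 1, so 270^221 ≡ 21·235·256·16·369·270 ≡ 21 (mod 373)
R · y^e mod p:
Squares mod 373: 302^1≡302, 302^2≡192, 302^4≡310, 302^8≡239, 302^16≡52, 302^32≡93
51 = 32 + 16 + 2 + 1, so 302^51 ≡ 93·52·192·302 ≡ 41 (mod 373)
46·41 = 1886 ≡ 21 (mod 373)
21 ≡ 21 (mod 373); signature holds.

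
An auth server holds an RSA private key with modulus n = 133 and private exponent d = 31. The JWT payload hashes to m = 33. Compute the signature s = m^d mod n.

m^2 ≡ 33^2 = 1089 ≡ 25
m^4 ≡ 25^2 = 625 ≡ 93
m^8 ≡ 93^2 = 8649 ≡ 4
m^16 ≡ 4^2 = 16
31 = 16 + 8 + 4 + 2 + 1, so m^31 ≡ 16·4·93·25·33 ≡ 40 (mod 133)

40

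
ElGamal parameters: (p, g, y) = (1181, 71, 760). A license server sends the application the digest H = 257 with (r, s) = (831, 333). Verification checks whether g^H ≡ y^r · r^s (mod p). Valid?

yes

Left side g^H mod p:
71^2 = 5041 ≡ 317
71^4 ≡ 317^2 = 100489 ≡ 104
71^8 ≡ 104^2 = 10816 ≡ 187
71^16 ≡ 187^2 = 34969 ≡ 720
71^32 ≡ 720^2 = 518400 ≡ 1122
71^64 ≡ 1122^2 = 1258884 ≡ 1119
71^128 ≡ 1119^2 = 1252161 ≡ 301
71^256 ≡ 301^2 = 90601 ≡ 845
257 = 256 + 1, so 71^257 ≡ 845·71 ≡ 945 (mod 1181)
Right side y^r · r^s mod p:
760^2 = 577600 ≡ 91
760^4 ≡ 91^2 = 8281 ≡ 14
760^8 ≡ 14^2 = 196
760^16 ≡ 196^2 = 38416 ≡ 624
760^32 ≡ 624^2 = 389376 ≡ 827
760^64 ≡ 827^2 = 683929 ≡ 130
760^128 ≡ 130^2 = 16900 ≡ 366
760^256 ≡ 366^2 = 133956 ≡ 503
760^512 ≡ 503^2 = 253009 ≡ 275
831 = 512 + 256 + 32 + 16 + 8 + 4 + 2 + 1, so 760^831 ≡ 275·503·827·624·196·14·91·760 ≡ 1082 (mod 1181)
831^2 = 690561 ≡ 857
831^4 ≡ 857^2 = 734449 ≡ 1048
831^8 ≡ 1048^2 = 1098304 ≡ 1155
831^16 ≡ 1155^2 = 1334025 ≡ 676
831^32 ≡ 676^2 = 456976 ≡ 1110
831^64 ≡ 1110^2 = 1232100 ≡ 317
831^128 ≡ 317^2 = 100489 ≡ 104
831^256 ≡ 104^2 = 10816 ≡ 187
333 = 256 + 64 + 8 + 4 + 1, so 831^333 ≡ 187·317·1155·1048·831 ≡ 742 (mod 1181)
1082·742 = 802844 ≡ 945 (mod 1181)
945 ≡ 945 (mod 1181), so the signature is genuine.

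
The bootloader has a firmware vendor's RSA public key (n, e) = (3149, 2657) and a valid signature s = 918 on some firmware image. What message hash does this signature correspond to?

1781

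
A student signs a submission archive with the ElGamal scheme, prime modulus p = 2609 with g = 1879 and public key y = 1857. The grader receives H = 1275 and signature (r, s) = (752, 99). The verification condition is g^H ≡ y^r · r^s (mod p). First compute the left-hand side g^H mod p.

2588

Squares mod 2609: 1879^1≡1879, 1879^2≡664, 1879^4≡2584, 1879^8≡625, 1879^16≡1884, 1879^32≡1216, 1879^64≡1962, 1879^128≡1169, 1879^256≡2054, 1879^512≡163, 1879^1024≡479
1275 = 1024 + 128 + 64 + 32 + 16 + 8 + 2 + 1, so 1879^1275 ≡ 479·1169·1962·1216·1884·625·664·1879 ≡ 2588 (mod 2609)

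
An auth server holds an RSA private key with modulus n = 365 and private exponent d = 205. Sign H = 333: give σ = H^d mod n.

328

Squares mod 365: H^1≡333, H^2≡294, H^4≡296, H^8≡16, H^16≡256, H^32≡201, H^64≡251, H^128≡221
205 = 128 + 64 + 8 + 4 + 1, so H^205 ≡ 221·251·16·296·333 ≡ 328 (mod 365)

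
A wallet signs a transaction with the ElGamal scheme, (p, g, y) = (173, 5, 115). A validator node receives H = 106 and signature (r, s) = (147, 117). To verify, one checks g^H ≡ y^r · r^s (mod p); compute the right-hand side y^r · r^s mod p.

64

Squares mod 173: 115^1≡115, 115^2≡77, 115^4≡47, 115^8≡133, 115^16≡43, 115^32≡119, 115^64≡148, 115^128≡106
147 = 128 + 16 + 2 + 1, so 115^147 ≡ 106·43·77·115 ≡ 17 (mod 173)
Squares mod 173: 147^1≡147, 147^2≡157, 147^4≡83, 147^8≡142, 147^16≡96, 147^32≡47, 147^64≡133
117 = 64 + 32 + 16 + 4 + 1, so 147^117 ≡ 133·47·96·83·147 ≡ 75 (mod 173)
y^r · r^s ≡ 17·75 = 1275 ≡ 64 (mod 173)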